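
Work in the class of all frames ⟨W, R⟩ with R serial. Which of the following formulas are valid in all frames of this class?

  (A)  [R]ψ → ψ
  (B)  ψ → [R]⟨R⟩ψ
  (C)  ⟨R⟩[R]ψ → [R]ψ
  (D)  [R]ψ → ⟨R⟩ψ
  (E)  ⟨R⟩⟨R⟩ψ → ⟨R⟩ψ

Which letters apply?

(A) [R]ψ → ψ is axiom T; it is valid on a frame exactly when R is reflexive. Such an R need not be reflexive, so not valid.
(B) ψ → [R]⟨R⟩ψ is axiom B, which corresponds to symmetry. Such an R need not be symmetric — not valid.
(C) ⟨R⟩[R]ψ → [R]ψ is the dual of axiom 5; it is valid on a frame exactly when R is euclidean. Such an R need not be euclidean, so not valid.
(D) [R]ψ → ⟨R⟩ψ (axiom D) characterises the serial frames. Every such R is serial — valid.
(E) the dual of axiom 4: valid iff R is transitive. Such an R need not be transitive — not valid.

D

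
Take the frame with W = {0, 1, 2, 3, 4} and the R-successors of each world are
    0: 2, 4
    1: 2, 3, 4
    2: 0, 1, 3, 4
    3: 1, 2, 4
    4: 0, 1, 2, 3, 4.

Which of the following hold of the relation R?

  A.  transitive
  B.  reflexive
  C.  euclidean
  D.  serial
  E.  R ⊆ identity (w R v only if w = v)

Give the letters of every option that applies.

D

(A) not transitive: 0 R 2 and 2 R 0 but not 0 R 0.
(B) not reflexive: not 0 R 0.
(C) not euclidean: 2 R 0 and 2 R 1 but not 0 R 1.
(D) serial: every world has an R-successor.
(E) not ⊆ identity: 0 R 2 with 0 ≠ 2.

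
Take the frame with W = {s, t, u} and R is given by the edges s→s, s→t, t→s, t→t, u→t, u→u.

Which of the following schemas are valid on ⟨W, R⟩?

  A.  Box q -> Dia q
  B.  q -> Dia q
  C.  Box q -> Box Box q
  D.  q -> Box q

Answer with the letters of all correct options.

R is reflexive: each world relates to itself.
R is not transitive: u R t and t R s but not u R s.
R is serial: every world has an R-successor.
R is not a subset of the identity: s R t with s ≠ t.
(A) Box q -> Dia q is axiom D; it is valid on a frame exactly when R is serial. R is serial, so valid.
(B) the dual of axiom T: valid iff R is reflexive. R is reflexive — valid.
(C) Box q -> Box Box q (axiom 4) characterises the transitive frames. R is not transitive — not valid.
(D) q -> Box q is equivalent to ◇p→p; it holds exactly when R ⊆ identity. Here R ⊄ identity — not valid.

A, B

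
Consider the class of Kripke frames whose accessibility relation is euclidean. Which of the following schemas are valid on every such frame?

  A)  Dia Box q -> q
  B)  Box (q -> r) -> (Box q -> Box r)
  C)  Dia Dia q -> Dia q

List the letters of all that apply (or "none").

(A) Dia Box q -> q (the dual of axiom B) characterises the symmetric frames. Such an R need not be symmetric — not valid.
(B) Box (q -> r) -> (Box q -> Box r) is the K axiom; it holds on all frames — valid.
(C) Dia Dia q -> Dia q is the dual of axiom 4; it is valid on a frame exactly when R is transitive. Such an R need not be transitive, so not valid.

B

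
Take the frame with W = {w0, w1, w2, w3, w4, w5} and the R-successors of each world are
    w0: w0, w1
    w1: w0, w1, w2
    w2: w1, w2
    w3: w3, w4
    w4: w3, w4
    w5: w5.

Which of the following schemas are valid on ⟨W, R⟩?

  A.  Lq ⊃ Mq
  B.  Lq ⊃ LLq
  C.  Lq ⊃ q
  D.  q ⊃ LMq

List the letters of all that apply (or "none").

A, C, D

R is reflexive: each world relates to itself.
R is symmetric: every R-edge is matched by its reverse.
R is not transitive: w0 R w1 and w1 R w2 but not w0 R w2.
R is serial: every world has an R-successor.
(A) Lq ⊃ Mq (axiom D) characterises the serial frames. R is serial — valid.
(B) Lq ⊃ LLq is axiom 4; it is valid on a frame exactly when R is transitive. R is not transitive, so not valid.
(C) Lq ⊃ q is axiom T; it is valid on a frame exactly when R is reflexive. R is reflexive, so valid.
(D) q ⊃ LMq is axiom B, which corresponds to symmetry. R is symmetric — valid.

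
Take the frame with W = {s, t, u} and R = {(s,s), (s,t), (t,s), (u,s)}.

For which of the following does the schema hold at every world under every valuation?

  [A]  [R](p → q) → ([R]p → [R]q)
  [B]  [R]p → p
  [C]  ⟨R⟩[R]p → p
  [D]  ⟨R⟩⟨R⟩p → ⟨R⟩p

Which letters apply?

R is not reflexive: not t R t.
R is not symmetric: u R s but not s R u.
R is not transitive: t R s and s R t but not t R t.
(A) [R](p → q) → ([R]p → [R]q) is axiom K, valid on every Kripke frame — valid.
(B) [R]p → p is axiom T; it is valid on a frame exactly when R is reflexive. R is not reflexive, so not valid.
(C) ⟨R⟩[R]p → p is the dual of axiom B; it is valid on a frame exactly when R is symmetric. R is not symmetric, so not valid.
(D) ⟨R⟩⟨R⟩p → ⟨R⟩p is the dual of axiom 4; it is valid on a frame exactly when R is transitive. R is not transitive, so not valid.

A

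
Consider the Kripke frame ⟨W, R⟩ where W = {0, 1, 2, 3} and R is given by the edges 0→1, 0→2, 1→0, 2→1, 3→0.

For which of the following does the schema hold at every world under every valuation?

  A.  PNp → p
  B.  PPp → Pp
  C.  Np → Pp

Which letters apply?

R is not symmetric: 0 R 2 but not 2 R 0.
R is not transitive: 0 R 1 and 1 R 0 but not 0 R 0.
R is serial: every world has an R-successor.
(A) PNp → p is the dual of axiom B; it is valid on a frame exactly when R is symmetric. R is not symmetric, so not valid.
(B) the dual of axiom 4: valid iff R is transitive. R is not transitive — not valid.
(C) axiom D: valid iff R is serial. R is serial — valid.

C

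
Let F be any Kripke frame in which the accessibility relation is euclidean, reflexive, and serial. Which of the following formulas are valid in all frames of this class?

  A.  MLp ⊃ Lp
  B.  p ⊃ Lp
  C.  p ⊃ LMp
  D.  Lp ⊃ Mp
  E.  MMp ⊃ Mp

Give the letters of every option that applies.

A relation that is euclidean, reflexive, and serial is also symmetric and transitive.
(A) MLp ⊃ Lp (the dual of axiom 5) characterises the euclidean frames. Every such R is euclidean — valid.
(B) p ⊃ Lp is valid only on frames where every R-edge is a self-loop. Such an R need not be a subset of the identity — not valid.
(C) axiom B: valid iff R is symmetric. Every such R is symmetric — valid.
(D) Lp ⊃ Mp (axiom D) characterises the serial frames. Every such R is serial — valid.
(E) MMp ⊃ Mp (the dual of axiom 4) characterises the transitive frames. Every such R is transitive — valid.

A, C, D, E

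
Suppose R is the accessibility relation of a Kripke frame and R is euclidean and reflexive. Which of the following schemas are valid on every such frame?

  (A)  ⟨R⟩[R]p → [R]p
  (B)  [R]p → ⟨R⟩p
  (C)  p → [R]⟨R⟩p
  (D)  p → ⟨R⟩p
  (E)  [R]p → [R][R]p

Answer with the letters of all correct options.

A, B, C, D, E

A reflexive euclidean relation is also symmetric (from wRw and wRv the euclidean condition gives vRw) and hence transitive; it is an equivalence relation.
(A) ⟨R⟩[R]p → [R]p is the dual of axiom 5, which corresponds to the euclidean property. Every such R is euclidean — valid.
(B) [R]p → ⟨R⟩p (axiom D) characterises the serial frames. Every such R is serial — valid.
(C) p → [R]⟨R⟩p is axiom B; it is valid on a frame exactly when R is symmetric. Every such R is symmetric, so valid.
(D) the dual of axiom T: valid iff R is reflexive. Every such R is reflexive — valid.
(E) [R]p → [R][R]p is axiom 4; it is valid on a frame exactly when R is transitive. Every such R is transitive, so valid.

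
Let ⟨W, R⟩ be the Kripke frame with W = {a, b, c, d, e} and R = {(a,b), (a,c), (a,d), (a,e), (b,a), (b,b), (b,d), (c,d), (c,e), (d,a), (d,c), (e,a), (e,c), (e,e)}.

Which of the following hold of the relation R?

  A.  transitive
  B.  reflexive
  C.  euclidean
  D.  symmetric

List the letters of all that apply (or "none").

(A) not transitive: a R b and b R a but not a R a.
(B) not reflexive: not a R a.
(C) not euclidean: a R b and a R c but not b R c.
(D) not symmetric: a R c but not c R a.

none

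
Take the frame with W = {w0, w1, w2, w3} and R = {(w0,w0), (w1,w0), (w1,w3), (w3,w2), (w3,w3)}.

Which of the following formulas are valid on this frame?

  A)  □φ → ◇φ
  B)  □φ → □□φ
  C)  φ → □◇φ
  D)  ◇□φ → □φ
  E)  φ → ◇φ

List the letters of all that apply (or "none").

R is not reflexive: not w1 R w1.
R is not symmetric: w1 R w0 but not w0 R w1.
R is not transitive: w1 R w3 and w3 R w2 but not w1 R w2.
R is not euclidean: w1 R w0 and w1 R w3 but not w0 R w3.
R is not serial: w2 has no R-successor.
(A) □φ → ◇φ is axiom D; it is valid on a frame exactly when R is serial. R is not serial, so not valid.
(B) axiom 4: valid iff R is transitive. R is not transitive — not valid.
(C) φ → □◇φ (axiom B) characterises the symmetric frames. R is not symmetric — not valid.
(D) ◇□φ → □φ is the dual of axiom 5; it is valid on a frame exactly when R is euclidean. R is not euclidean, so not valid.
(E) φ → ◇φ is the dual of axiom T, which corresponds to reflexivity. R is not reflexive — not valid.

none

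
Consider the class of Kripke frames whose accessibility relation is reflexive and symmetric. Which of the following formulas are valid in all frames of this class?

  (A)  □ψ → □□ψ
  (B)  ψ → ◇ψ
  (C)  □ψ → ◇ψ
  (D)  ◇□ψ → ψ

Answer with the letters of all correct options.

B, C, D

Reflexive relations are serial.
(A) □ψ → □□ψ (axiom 4) characterises the transitive frames. Such an R need not be transitive — not valid.
(B) the dual of axiom T: valid iff R is reflexive. Every such R is reflexive — valid.
(C) □ψ → ◇ψ is axiom D, which corresponds to seriality. Every such R is serial — valid.
(D) ◇□ψ → ψ is the dual of axiom B; it is valid on a frame exactly when R is symmetric. Every such R is symmetric, so valid.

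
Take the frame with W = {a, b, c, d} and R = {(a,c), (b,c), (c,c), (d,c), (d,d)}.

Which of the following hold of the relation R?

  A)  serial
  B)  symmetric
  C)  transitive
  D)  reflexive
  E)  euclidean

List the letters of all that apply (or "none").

A, C

(A) serial: every world has an R-successor.
(B) not symmetric: a R c but not c R a.
(C) transitive: R is closed under composition.
(D) not reflexive: not a R a.
(E) not euclidean: d R c and d R d but not c R d.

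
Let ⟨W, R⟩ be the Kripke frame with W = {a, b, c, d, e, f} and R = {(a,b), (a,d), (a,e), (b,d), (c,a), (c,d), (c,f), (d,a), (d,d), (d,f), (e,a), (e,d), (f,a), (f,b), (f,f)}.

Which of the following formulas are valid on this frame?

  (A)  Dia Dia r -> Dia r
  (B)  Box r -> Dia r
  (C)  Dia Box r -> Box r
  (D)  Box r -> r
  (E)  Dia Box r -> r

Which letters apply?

R is not reflexive: not a R a.
R is not symmetric: a R b but not b R a.
R is not transitive: a R d and d R a but not a R a.
R is not euclidean: a R b and a R e but not b R e.
R is serial: every world has an R-successor.
(A) the dual of axiom 4: valid iff R is transitive. R is not transitive — not valid.
(B) Box r -> Dia r (axiom D) characterises the serial frames. R is serial — valid.
(C) Dia Box r -> Box r is the dual of axiom 5; it is valid on a frame exactly when R is euclidean. R is not euclidean, so not valid.
(D) Box r -> r is axiom T, which corresponds to reflexivity. R is not reflexive — not valid.
(E) Dia Box r -> r is the dual of axiom B, which corresponds to symmetry. R is not symmetric — not valid.

B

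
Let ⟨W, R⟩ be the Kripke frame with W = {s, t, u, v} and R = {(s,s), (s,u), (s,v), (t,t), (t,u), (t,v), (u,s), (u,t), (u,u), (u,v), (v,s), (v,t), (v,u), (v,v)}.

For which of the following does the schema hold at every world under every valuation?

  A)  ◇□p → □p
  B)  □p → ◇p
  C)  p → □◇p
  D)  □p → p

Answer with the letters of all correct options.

B, C, D

R is reflexive: each world relates to itself.
R is symmetric: every R-edge is matched by its reverse.
R is not euclidean: u R s and u R t but not s R t.
R is serial: every world has an R-successor.
(A) the dual of axiom 5: valid iff R is euclidean. R is not euclidean — not valid.
(B) □p → ◇p is axiom D, which corresponds to seriality. R is serial — valid.
(C) p → □◇p is axiom B; it is valid on a frame exactly when R is symmetric. R is symmetric, so valid.
(D) □p → p is axiom T; it is valid on a frame exactly when R is reflexive. R is reflexive, so valid.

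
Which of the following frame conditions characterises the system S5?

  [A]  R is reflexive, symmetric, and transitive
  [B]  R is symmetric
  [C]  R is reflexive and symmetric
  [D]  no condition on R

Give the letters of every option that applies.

A

(A) S5 is sound and complete for exactly this class.
(B) this class determines KB, not S5.
(C) this class determines B (= KTB), not S5.
(D) this class determines K, not S5.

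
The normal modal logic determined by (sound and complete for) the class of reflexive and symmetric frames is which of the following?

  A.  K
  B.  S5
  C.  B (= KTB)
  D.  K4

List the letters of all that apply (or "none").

C

(A) K is determined by the class of arbitrary frames.
(B) S5 is determined by the class of reflexive, symmetric, and transitive frames.
(C) B (= KTB) is determined by exactly this class.
(D) K4 is determined by the class of transitive frames.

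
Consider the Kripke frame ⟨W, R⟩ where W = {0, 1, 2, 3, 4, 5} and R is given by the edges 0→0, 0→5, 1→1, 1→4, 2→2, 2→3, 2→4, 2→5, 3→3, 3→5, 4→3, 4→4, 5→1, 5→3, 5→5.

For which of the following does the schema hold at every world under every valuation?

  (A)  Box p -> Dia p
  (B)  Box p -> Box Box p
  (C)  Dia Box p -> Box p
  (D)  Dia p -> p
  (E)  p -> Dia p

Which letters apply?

A, E

R is reflexive: each world relates to itself.
R is not transitive: 0 R 5 and 5 R 1 but not 0 R 1.
R is not euclidean: 0 R 5 and 0 R 0 but not 5 R 0.
R is serial: every world has an R-successor.
R is not a subset of the identity: 0 R 5 with 0 ≠ 5.
(A) axiom D: valid iff R is serial. R is serial — valid.
(B) Box p -> Box Box p is axiom 4, which corresponds to transitivity. R is not transitive — not valid.
(C) the dual of axiom 5: valid iff R is euclidean. R is not euclidean — not valid.
(D) Dia p -> p (the converse of T) corresponds to R being a subset of the identity. Here R ⊄ identity, so not valid.
(E) the dual of axiom T: valid iff R is reflexive. R is reflexive — valid.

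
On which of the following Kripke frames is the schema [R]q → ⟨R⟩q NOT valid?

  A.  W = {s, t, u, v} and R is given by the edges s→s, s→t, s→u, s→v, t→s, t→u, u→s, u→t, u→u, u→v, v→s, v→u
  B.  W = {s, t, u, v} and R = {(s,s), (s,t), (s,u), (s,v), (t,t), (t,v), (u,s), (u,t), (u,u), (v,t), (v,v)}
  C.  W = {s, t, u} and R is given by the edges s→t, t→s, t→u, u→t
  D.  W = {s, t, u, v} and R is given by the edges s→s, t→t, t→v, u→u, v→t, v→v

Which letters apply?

none

The schema [R]q → ⟨R⟩q is axiom D; it is valid on a frame iff R is serial.
(A) R is serial (every world has an R-successor), so the schema is valid here.
(B) R is serial (every world has an R-successor), so the schema is valid here.
(C) R is serial (every world has an R-successor), so the schema is valid here.
(D) R is serial (every world has an R-successor), so the schema is valid here.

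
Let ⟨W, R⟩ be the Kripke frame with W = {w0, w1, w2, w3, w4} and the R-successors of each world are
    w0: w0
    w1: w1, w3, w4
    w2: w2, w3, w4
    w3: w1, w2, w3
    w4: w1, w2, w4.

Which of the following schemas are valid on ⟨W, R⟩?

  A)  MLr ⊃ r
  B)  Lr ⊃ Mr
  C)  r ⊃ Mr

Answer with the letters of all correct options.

A, B, C

R is reflexive: each world relates to itself.
R is symmetric: every R-edge is matched by its reverse.
R is serial: every world has an R-successor.
(A) the dual of axiom B: valid iff R is symmetric. R is symmetric — valid.
(B) Lr ⊃ Mr is axiom D, which corresponds to seriality. R is serial — valid.
(C) the dual of axiom T: valid iff R is reflexive. R is reflexive — valid.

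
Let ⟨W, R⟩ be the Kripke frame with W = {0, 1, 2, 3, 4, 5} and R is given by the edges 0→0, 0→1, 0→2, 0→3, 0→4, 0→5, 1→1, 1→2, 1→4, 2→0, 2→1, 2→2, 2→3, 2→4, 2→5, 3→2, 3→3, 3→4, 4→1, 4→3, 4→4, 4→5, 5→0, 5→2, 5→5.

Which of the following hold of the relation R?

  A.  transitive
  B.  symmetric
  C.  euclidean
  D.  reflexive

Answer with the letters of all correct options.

D

(A) not transitive: 1 R 2 and 2 R 0 but not 1 R 0.
(B) not symmetric: 0 R 1 but not 1 R 0.
(C) not euclidean: 0 R 1 and 0 R 0 but not 1 R 0.
(D) reflexive: each world relates to itself.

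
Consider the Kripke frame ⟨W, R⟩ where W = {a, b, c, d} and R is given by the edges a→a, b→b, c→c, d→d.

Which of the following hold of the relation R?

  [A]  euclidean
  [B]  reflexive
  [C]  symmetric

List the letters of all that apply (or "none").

(A) euclidean: any two R-successors of the same world are R-related.
(B) reflexive: each world relates to itself.
(C) symmetric: every R-edge is matched by its reverse.

A, B, C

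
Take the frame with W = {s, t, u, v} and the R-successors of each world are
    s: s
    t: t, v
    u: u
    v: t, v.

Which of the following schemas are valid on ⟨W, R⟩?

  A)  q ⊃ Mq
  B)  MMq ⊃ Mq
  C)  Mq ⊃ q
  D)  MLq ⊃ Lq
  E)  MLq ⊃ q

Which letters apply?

R is reflexive: each world relates to itself.
R is symmetric: every R-edge is matched by its reverse.
R is transitive: R is closed under composition.
R is euclidean: any two R-successors of the same world are R-related.
R is not a subset of the identity: t R v with t ≠ v.
(A) q ⊃ Mq (the dual of axiom T) characterises the reflexive frames. R is reflexive — valid.
(B) MMq ⊃ Mq (the dual of axiom 4) characterises the transitive frames. R is transitive — valid.
(C) Mq ⊃ q is valid only on frames where every R-edge is a self-loop. Here R ⊄ identity — not valid.
(D) MLq ⊃ Lq (the dual of axiom 5) characterises the euclidean frames. R is euclidean — valid.
(E) the dual of axiom B: valid iff R is symmetric. R is symmetric — valid.

A, B, D, E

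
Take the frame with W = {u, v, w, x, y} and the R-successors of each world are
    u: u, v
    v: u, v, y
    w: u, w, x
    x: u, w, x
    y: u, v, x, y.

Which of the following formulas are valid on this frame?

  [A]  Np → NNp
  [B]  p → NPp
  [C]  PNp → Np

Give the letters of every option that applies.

R is not symmetric: w R u but not u R w.
R is not transitive: u R v and v R y but not u R y.
R is not euclidean: v R u and v R y but not u R y.
(A) Np → NNp (axiom 4) characterises the transitive frames. R is not transitive — not valid.
(B) p → NPp is axiom B, which corresponds to symmetry. R is not symmetric — not valid.
(C) PNp → Np is the dual of axiom 5, which corresponds to the euclidean property. R is not euclidean — not valid.

none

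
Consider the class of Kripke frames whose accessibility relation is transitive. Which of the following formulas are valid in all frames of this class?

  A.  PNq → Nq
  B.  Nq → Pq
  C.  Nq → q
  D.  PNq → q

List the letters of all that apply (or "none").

none

(A) PNq → Nq is the dual of axiom 5; it is valid on a frame exactly when R is euclidean. Such an R need not be euclidean, so not valid.
(B) axiom D: valid iff R is serial. Such an R need not be serial — not valid.
(C) Nq → q is axiom T; it is valid on a frame exactly when R is reflexive. Such an R need not be reflexive, so not valid.
(D) PNq → q is the dual of axiom B; it is valid on a frame exactly when R is symmetric. Such an R need not be symmetric, so not valid.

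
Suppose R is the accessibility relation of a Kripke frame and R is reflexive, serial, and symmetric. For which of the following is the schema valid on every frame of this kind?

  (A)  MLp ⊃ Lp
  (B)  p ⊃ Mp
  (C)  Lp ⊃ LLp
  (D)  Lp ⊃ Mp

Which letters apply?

B, D

(A) MLp ⊃ Lp is the dual of axiom 5; it is valid on a frame exactly when R is euclidean. Such an R need not be euclidean, so not valid.
(B) p ⊃ Mp (the dual of axiom T) characterises the reflexive frames. Every such R is reflexive — valid.
(C) Lp ⊃ LLp (axiom 4) characterises the transitive frames. Such an R need not be transitive — not valid.
(D) Lp ⊃ Mp (axiom D) characterises the serial frames. Every such R is serial — valid.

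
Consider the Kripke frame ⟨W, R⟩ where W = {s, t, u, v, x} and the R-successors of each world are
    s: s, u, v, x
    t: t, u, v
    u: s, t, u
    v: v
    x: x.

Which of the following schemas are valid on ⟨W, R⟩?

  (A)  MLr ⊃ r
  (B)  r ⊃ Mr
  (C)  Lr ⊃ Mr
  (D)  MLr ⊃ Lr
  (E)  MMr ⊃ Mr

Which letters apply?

R is reflexive: each world relates to itself.
R is not symmetric: s R v but not v R s.
R is not transitive: s R u and u R t but not s R t.
R is not euclidean: s R u and s R v but not u R v.
R is serial: every world has an R-successor.
(A) MLr ⊃ r is the dual of axiom B; it is valid on a frame exactly when R is symmetric. R is not symmetric, so not valid.
(B) r ⊃ Mr (the dual of axiom T) characterises the reflexive frames. R is reflexive — valid.
(C) Lr ⊃ Mr is axiom D; it is valid on a frame exactly when R is serial. R is serial, so valid.
(D) MLr ⊃ Lr is the dual of axiom 5; it is valid on a frame exactly when R is euclidean. R is not euclidean, so not valid.
(E) MMr ⊃ Mr is the dual of axiom 4; it is valid on a frame exactly when R is transitive. R is not transitive, so not valid.

B, C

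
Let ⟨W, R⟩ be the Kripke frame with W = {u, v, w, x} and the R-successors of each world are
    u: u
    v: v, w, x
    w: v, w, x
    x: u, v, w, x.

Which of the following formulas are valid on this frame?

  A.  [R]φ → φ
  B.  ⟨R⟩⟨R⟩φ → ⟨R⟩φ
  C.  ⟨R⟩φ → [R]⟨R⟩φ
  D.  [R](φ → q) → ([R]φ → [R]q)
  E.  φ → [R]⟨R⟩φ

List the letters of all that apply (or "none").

A, D

R is reflexive: each world relates to itself.
R is not symmetric: x R u but not u R x.
R is not transitive: v R x and x R u but not v R u.
R is not euclidean: x R u and x R v but not u R v.
(A) axiom T: valid iff R is reflexive. R is reflexive — valid.
(B) the dual of axiom 4: valid iff R is transitive. R is not transitive — not valid.
(C) ⟨R⟩φ → [R]⟨R⟩φ (axiom 5) characterises the euclidean frames. R is not euclidean — not valid.
(D) this is just K, valid on every normal frame.
(E) axiom B: valid iff R is symmetric. R is not symmetric — not valid.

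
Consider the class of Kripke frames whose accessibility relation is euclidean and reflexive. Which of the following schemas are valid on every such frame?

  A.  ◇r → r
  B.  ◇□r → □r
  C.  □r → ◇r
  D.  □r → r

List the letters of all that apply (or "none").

A reflexive euclidean relation is also symmetric (from wRw and wRv the euclidean condition gives vRw) and hence transitive; it is an equivalence relation.
(A) ◇r → r is the converse of T; it holds exactly when R ⊆ identity. Such an R need not be a subset of the identity — not valid.
(B) ◇□r → □r (the dual of axiom 5) characterises the euclidean frames. Every such R is euclidean — valid.
(C) axiom D: valid iff R is serial. Every such R is serial — valid.
(D) □r → r is axiom T, which corresponds to reflexivity. Every such R is reflexive — valid.

B, C, D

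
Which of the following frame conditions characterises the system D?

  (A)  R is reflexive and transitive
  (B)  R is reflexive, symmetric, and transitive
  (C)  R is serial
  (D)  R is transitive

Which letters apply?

(A) this class determines S4, not D.
(B) this class determines S5, not D.
(C) D is sound and complete for exactly this class.
(D) this class determines K4, not D.

C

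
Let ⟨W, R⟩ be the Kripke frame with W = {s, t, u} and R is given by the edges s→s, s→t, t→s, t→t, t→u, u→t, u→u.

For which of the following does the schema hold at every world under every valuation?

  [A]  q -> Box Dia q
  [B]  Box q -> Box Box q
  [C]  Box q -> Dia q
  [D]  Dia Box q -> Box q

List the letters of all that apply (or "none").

A, C

R is symmetric: every R-edge is matched by its reverse.
R is not transitive: s R t and t R u but not s R u.
R is not euclidean: t R s and t R u but not s R u.
R is serial: every world has an R-successor.
(A) q -> Box Dia q is axiom B, which corresponds to symmetry. R is symmetric — valid.
(B) Box q -> Box Box q is axiom 4; it is valid on a frame exactly when R is transitive. R is not transitive, so not valid.
(C) axiom D: valid iff R is serial. R is serial — valid.
(D) the dual of axiom 5: valid iff R is euclidean. R is not euclidean — not valid.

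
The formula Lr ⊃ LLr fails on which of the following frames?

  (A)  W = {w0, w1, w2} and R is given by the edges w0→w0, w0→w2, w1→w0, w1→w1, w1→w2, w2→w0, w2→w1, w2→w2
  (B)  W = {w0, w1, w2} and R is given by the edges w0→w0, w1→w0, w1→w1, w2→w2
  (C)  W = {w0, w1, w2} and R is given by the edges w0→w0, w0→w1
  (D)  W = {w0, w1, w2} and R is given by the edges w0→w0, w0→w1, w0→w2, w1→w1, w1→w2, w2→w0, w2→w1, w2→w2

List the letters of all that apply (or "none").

A, D

The schema Lr ⊃ LLr is axiom 4; it is valid on a frame iff R is transitive.
(A) R is not transitive (w0 R w2 and w2 R w1 but not w0 R w1), so the schema fails here.
(B) R is transitive (R is closed under composition), so the schema is valid here.
(C) R is transitive (R is closed under composition), so the schema is valid here.
(D) R is not transitive (w1 R w2 and w2 R w0 but not w1 R w0), so the schema fails here.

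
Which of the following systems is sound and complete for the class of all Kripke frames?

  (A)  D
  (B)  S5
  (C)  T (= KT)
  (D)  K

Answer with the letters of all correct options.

D

(A) D is determined by the class of serial frames.
(B) S5 is determined by the class of reflexive, symmetric, and transitive frames.
(C) T (= KT) is determined by the class of reflexive frames.
(D) K is determined by exactly this class.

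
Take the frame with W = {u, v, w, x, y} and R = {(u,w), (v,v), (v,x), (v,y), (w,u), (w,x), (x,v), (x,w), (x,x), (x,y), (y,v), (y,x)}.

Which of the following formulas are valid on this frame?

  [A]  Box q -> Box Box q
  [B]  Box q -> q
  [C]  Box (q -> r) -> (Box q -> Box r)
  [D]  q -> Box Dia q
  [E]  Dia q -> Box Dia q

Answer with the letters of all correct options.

R is not reflexive: not u R u.
R is symmetric: every R-edge is matched by its reverse.
R is not transitive: u R w and w R u but not u R u.
R is not euclidean: w R u and w R x but not u R x.
(A) Box q -> Box Box q is axiom 4; it is valid on a frame exactly when R is transitive. R is not transitive, so not valid.
(B) Box q -> q is axiom T, which corresponds to reflexivity. R is not reflexive — not valid.
(C) Box (q -> r) -> (Box q -> Box r) is axiom K, valid on every Kripke frame — valid.
(D) q -> Box Dia q (axiom B) characterises the symmetric frames. R is symmetric — valid.
(E) Dia q -> Box Dia q is axiom 5; it is valid on a frame exactly when R is euclidean. R is not euclidean, so not valid.

C, D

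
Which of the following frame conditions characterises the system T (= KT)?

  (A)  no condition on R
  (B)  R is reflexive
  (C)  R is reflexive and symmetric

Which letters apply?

B

(A) this class determines K, not T (= KT).
(B) T (= KT) is sound and complete for exactly this class.
(C) this class determines B (= KTB), not T (= KT).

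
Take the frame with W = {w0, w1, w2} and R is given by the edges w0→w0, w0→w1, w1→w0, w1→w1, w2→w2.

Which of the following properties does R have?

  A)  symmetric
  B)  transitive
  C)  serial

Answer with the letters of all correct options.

A, B, C

(A) symmetric: every R-edge is matched by its reverse.
(B) transitive: R is closed under composition.
(C) serial: every world has an R-successor.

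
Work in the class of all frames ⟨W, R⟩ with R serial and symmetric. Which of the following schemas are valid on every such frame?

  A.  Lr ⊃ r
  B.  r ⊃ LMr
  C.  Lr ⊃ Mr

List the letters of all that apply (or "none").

(A) Lr ⊃ r is axiom T, which corresponds to reflexivity. Such an R need not be reflexive — not valid.
(B) r ⊃ LMr (axiom B) characterises the symmetric frames. Every such R is symmetric — valid.
(C) Lr ⊃ Mr is axiom D, which corresponds to seriality. Every such R is serial — valid.

B, C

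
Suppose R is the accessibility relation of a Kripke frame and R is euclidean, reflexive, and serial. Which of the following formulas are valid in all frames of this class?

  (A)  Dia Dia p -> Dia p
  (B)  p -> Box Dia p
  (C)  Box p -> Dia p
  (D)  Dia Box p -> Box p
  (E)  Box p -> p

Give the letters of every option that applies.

A relation that is euclidean, reflexive, and serial is also symmetric and transitive.
(A) the dual of axiom 4: valid iff R is transitive. Every such R is transitive — valid.
(B) axiom B: valid iff R is symmetric. Every such R is symmetric — valid.
(C) Box p -> Dia p (axiom D) characterises the serial frames. Every such R is serial — valid.
(D) Dia Box p -> Box p is the dual of axiom 5, which corresponds to the euclidean property. Every such R is euclidean — valid.
(E) Box p -> p is axiom T; it is valid on a frame exactly when R is reflexive. Every such R is reflexive, so valid.

A, B, C, D, E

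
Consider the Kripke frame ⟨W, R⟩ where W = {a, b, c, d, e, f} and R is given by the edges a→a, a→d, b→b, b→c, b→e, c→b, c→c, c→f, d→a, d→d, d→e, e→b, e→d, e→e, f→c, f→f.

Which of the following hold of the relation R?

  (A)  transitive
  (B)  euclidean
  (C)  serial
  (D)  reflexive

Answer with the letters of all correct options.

C, D

(A) not transitive: a R d and d R e but not a R e.
(B) not euclidean: b R c and b R e but not c R e.
(C) serial: every world has an R-successor.
(D) reflexive: each world relates to itself.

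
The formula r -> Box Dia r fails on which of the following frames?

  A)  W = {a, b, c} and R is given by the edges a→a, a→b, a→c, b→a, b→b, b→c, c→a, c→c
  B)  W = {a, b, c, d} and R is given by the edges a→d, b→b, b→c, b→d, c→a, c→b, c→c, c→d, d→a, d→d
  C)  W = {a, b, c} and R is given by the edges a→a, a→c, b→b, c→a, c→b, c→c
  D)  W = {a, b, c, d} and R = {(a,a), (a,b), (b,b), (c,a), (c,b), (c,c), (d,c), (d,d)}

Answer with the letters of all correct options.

A, B, C, D

The schema r -> Box Dia r is axiom B; it is valid on a frame iff R is symmetric.
(A) R is not symmetric (b R c but not c R b), so the schema fails here.
(B) R is not symmetric (b R d but not d R b), so the schema fails here.
(C) R is not symmetric (c R b but not b R c), so the schema fails here.
(D) R is not symmetric (a R b but not b R a), so the schema fails here.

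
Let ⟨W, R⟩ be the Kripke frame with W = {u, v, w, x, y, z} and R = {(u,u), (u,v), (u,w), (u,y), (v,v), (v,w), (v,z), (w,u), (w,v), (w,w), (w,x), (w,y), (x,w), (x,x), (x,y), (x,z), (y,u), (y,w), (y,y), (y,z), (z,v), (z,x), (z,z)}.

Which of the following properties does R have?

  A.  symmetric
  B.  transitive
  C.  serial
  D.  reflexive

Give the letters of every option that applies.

(A) not symmetric: u R v but not v R u.
(B) not transitive: u R v and v R z but not u R z.
(C) serial: every world has an R-successor.
(D) reflexive: each world relates to itself.

C, D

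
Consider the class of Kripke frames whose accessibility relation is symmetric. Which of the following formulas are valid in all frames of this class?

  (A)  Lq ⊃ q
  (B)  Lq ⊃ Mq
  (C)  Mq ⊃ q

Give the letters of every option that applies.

(A) Lq ⊃ q (axiom T) characterises the reflexive frames. Such an R need not be reflexive — not valid.
(B) Lq ⊃ Mq is axiom D; it is valid on a frame exactly when R is serial. Such an R need not be serial, so not valid.
(C) Mq ⊃ q is valid only on frames where every R-edge is a self-loop. Such an R need not be a subset of the identity — not valid.

none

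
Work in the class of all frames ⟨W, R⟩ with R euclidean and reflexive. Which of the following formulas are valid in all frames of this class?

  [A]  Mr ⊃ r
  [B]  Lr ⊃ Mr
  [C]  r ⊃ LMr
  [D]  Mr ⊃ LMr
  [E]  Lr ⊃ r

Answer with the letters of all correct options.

A reflexive euclidean relation is also symmetric (from wRw and wRv the euclidean condition gives vRw) and hence transitive; it is an equivalence relation.
(A) Mr ⊃ r is the converse of T; it holds exactly when R ⊆ identity. Such an R need not be a subset of the identity — not valid.
(B) Lr ⊃ Mr is axiom D; it is valid on a frame exactly when R is serial. Every such R is serial, so valid.
(C) r ⊃ LMr is axiom B; it is valid on a frame exactly when R is symmetric. Every such R is symmetric, so valid.
(D) axiom 5: valid iff R is euclidean. Every such R is euclidean — valid.
(E) Lr ⊃ r is axiom T; it is valid on a frame exactly when R is reflexive. Every such R is reflexive, so valid.

B, C, D, E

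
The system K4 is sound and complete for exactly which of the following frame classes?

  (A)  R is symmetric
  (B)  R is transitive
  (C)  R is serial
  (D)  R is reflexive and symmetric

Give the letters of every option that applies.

(A) this class determines KB, not K4.
(B) K4 is sound and complete for exactly this class.
(C) this class determines D, not K4.
(D) this class determines B (= KTB), not K4.

B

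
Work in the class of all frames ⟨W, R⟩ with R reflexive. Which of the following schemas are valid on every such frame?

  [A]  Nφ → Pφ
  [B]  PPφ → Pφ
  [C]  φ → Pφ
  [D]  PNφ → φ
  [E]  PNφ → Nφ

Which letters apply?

A reflexive relation is serial.
(A) axiom D: valid iff R is serial. Every such R is serial — valid.
(B) the dual of axiom 4: valid iff R is transitive. Such an R need not be transitive — not valid.
(C) φ → Pφ is the dual of axiom T; it is valid on a frame exactly when R is reflexive. Every such R is reflexive, so valid.
(D) PNφ → φ is the dual of axiom B; it is valid on a frame exactly when R is symmetric. Such an R need not be symmetric, so not valid.
(E) PNφ → Nφ (the dual of axiom 5) characterises the euclidean frames. Such an R need not be euclidean — not valid.

A, C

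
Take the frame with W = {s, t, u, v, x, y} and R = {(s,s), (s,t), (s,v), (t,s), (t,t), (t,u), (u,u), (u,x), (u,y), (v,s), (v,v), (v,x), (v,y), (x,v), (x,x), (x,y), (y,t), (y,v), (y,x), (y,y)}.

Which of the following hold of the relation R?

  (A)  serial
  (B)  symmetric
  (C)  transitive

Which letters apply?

(A) serial: every world has an R-successor.
(B) not symmetric: t R u but not u R t.
(C) not transitive: s R t and t R u but not s R u.

A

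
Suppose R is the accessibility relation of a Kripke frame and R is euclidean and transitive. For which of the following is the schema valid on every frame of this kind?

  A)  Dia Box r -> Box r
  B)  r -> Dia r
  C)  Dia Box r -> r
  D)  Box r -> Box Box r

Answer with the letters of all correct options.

A, D

(A) Dia Box r -> Box r (the dual of axiom 5) characterises the euclidean frames. Every such R is euclidean — valid.
(B) r -> Dia r is the dual of axiom T; it is valid on a frame exactly when R is reflexive. Such an R need not be reflexive, so not valid.
(C) Dia Box r -> r is the dual of axiom B; it is valid on a frame exactly when R is symmetric. Such an R need not be symmetric, so not valid.
(D) Box r -> Box Box r (axiom 4) characterises the transitive frames. Every such R is transitive — valid.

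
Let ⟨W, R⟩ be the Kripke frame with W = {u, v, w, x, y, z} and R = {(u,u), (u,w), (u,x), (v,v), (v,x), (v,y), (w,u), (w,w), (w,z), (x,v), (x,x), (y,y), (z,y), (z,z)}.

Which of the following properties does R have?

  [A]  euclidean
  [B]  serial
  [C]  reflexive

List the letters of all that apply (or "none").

(A) not euclidean: u R w and u R x but not w R x.
(B) serial: every world has an R-successor.
(C) reflexive: each world relates to itself.

B, C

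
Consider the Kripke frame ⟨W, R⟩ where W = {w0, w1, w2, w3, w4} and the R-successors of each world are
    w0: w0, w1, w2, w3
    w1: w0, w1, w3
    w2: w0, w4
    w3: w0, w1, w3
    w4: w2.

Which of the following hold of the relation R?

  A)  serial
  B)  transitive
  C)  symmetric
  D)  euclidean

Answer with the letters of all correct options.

(A) serial: every world has an R-successor.
(B) not transitive: w0 R w2 and w2 R w4 but not w0 R w4.
(C) symmetric: every R-edge is matched by its reverse.
(D) not euclidean: w0 R w1 and w0 R w2 but not w1 R w2.

A, C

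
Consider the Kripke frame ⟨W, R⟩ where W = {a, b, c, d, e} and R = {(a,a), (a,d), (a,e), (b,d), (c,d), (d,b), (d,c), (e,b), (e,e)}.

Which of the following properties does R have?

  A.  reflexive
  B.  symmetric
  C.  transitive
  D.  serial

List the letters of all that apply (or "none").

(A) not reflexive: not b R b.
(B) not symmetric: a R d but not d R a.
(C) not transitive: a R d and d R b but not a R b.
(D) serial: every world has an R-successor.

D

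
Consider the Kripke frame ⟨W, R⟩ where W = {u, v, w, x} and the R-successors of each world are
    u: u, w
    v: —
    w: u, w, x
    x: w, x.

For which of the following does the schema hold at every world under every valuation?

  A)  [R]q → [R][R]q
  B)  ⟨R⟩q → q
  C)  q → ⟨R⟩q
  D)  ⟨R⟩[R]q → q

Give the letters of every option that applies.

D

R is not reflexive: not v R v.
R is symmetric: every R-edge is matched by its reverse.
R is not transitive: u R w and w R x but not u R x.
R is not a subset of the identity: u R w with u ≠ w.
(A) [R]q → [R][R]q (axiom 4) characterises the transitive frames. R is not transitive — not valid.
(B) ⟨R⟩q → q (the converse of T) corresponds to R being a subset of the identity. Here R ⊄ identity, so not valid.
(C) q → ⟨R⟩q (the dual of axiom T) characterises the reflexive frames. R is not reflexive — not valid.
(D) ⟨R⟩[R]q → q is the dual of axiom B, which corresponds to symmetry. R is symmetric — valid.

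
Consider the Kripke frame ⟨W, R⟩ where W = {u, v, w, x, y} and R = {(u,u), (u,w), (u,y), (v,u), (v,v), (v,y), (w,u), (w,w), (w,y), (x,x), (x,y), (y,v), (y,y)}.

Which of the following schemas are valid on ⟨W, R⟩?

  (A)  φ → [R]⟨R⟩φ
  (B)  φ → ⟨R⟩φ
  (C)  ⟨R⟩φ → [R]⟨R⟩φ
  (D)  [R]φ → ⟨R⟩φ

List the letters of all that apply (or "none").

R is reflexive: each world relates to itself.
R is not symmetric: u R y but not y R u.
R is not euclidean: u R y and u R u but not y R u.
R is serial: every world has an R-successor.
(A) φ → [R]⟨R⟩φ is axiom B; it is valid on a frame exactly when R is symmetric. R is not symmetric, so not valid.
(B) φ → ⟨R⟩φ is the dual of axiom T; it is valid on a frame exactly when R is reflexive. R is reflexive, so valid.
(C) ⟨R⟩φ → [R]⟨R⟩φ is axiom 5; it is valid on a frame exactly when R is euclidean. R is not euclidean, so not valid.
(D) [R]φ → ⟨R⟩φ (axiom D) characterises the serial frames. R is serial — valid.

B, D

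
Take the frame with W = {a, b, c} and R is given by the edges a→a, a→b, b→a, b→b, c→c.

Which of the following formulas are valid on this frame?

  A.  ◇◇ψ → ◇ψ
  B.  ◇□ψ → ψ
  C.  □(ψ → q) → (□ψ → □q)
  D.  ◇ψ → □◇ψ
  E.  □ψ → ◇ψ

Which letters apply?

R is symmetric: every R-edge is matched by its reverse.
R is transitive: R is closed under composition.
R is euclidean: any two R-successors of the same world are R-related.
R is serial: every world has an R-successor.
(A) ◇◇ψ → ◇ψ is the dual of axiom 4, which corresponds to transitivity. R is transitive — valid.
(B) ◇□ψ → ψ (the dual of axiom B) characterises the symmetric frames. R is symmetric — valid.
(C) □(ψ → q) → (□ψ → □q) is the K axiom; it holds on all frames — valid.
(D) ◇ψ → □◇ψ is axiom 5; it is valid on a frame exactly when R is euclidean. R is euclidean, so valid.
(E) □ψ → ◇ψ is axiom D, which corresponds to seriality. R is serial — valid.

A, B, C, D, E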